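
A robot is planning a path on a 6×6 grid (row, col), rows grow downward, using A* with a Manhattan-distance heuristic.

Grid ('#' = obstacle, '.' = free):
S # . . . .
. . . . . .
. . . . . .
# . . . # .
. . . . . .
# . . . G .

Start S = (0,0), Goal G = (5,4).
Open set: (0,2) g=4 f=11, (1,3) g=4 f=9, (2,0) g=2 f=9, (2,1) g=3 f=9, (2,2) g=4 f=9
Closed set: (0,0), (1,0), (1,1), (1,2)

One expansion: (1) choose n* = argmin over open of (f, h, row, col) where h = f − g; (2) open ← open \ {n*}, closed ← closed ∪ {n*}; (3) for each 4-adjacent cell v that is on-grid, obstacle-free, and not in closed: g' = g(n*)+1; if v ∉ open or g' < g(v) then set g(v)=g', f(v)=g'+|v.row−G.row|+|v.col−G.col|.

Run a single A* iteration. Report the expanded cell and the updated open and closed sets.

expanded=(1,3); open=[(0,2) g=4 f=11, (0,3) g=5 f=11, (1,4) g=5 f=9, (2,0) g=2 f=9, (2,1) g=3 f=9, (2,2) g=4 f=9, (2,3) g=5 f=9]; closed=[(0,0), (1,0), (1,1), (1,2), (1,3)]

step 1: expand (1,3) (f=9, h=5) → closed; open now [(0,2) g=4 f=11, (0,3) g=5 f=11, (1,4) g=5 f=9, (2,0) g=2 f=9, (2,1) g=3 f=9, (2,2) g=4 f=9, (2,3) g=5 f=9]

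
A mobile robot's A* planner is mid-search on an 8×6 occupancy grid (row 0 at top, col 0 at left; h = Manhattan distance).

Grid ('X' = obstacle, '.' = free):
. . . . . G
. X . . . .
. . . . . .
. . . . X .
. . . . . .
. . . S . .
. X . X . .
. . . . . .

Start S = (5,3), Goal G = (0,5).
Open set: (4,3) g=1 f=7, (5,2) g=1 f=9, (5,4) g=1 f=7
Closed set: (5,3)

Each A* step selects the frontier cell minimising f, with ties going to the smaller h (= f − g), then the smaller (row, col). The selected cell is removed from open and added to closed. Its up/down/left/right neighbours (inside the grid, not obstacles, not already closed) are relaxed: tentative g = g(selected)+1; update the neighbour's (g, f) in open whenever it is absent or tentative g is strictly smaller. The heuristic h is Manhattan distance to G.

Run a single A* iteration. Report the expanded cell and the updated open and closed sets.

expanded=(4,3); open=[(3,3) g=2 f=7, (4,2) g=2 f=9, (4,4) g=2 f=7, (5,2) g=1 f=9, (5,4) g=1 f=7]; closed=[(4,3), (5,3)]

step 1: expand (4,3) (f=7, h=6) → closed; open now [(3,3) g=2 f=7, (4,2) g=2 f=9, (4,4) g=2 f=7, (5,2) g=1 f=9, (5,4) g=1 f=7]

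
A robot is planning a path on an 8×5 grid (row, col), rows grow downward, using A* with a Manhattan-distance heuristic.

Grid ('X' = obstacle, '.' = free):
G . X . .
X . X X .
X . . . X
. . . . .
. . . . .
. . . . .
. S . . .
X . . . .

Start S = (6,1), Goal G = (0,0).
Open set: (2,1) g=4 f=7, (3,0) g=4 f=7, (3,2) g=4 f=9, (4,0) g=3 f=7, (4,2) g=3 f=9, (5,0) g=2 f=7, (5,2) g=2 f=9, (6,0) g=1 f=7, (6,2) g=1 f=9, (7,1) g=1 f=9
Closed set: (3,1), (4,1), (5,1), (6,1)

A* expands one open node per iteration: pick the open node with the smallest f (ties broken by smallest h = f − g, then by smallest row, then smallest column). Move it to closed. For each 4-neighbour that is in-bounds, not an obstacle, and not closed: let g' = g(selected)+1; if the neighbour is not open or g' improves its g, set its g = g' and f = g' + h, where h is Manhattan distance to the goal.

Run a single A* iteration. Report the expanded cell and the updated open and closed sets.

step 1: expand (2,1) (f=7, h=3) → closed; open now [(1,1) g=5 f=7, (2,2) g=5 f=9, (3,0) g=4 f=7, (3,2) g=4 f=9, (4,0) g=3 f=7, (4,2) g=3 f=9, (5,0) g=2 f=7, (5,2) g=2 f=9, (6,0) g=1 f=7, (6,2) g=1 f=9, (7,1) g=1 f=9]

expanded=(2,1); open=[(1,1) g=5 f=7, (2,2) g=5 f=9, (3,0) g=4 f=7, (3,2) g=4 f=9, (4,0) g=3 f=7, (4,2) g=3 f=9, (5,0) g=2 f=7, (5,2) g=2 f=9, (6,0) g=1 f=7, (6,2) g=1 f=9, (7,1) g=1 f=9]; closed=[(2,1), (3,1), (4,1), (5,1), (6,1)]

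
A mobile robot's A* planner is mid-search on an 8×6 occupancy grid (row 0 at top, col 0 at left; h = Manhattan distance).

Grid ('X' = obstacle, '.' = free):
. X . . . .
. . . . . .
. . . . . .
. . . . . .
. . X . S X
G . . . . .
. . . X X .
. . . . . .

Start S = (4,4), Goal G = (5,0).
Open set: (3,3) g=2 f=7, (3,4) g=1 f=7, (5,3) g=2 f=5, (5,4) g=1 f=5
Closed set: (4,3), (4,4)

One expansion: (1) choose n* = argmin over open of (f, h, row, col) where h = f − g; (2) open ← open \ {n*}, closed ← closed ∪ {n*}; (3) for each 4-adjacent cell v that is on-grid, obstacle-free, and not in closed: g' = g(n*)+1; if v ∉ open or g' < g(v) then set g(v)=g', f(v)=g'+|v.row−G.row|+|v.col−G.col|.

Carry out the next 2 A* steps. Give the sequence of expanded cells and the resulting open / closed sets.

step 1: expand (5,3) (f=5, h=3) → closed; open now [(3,3) g=2 f=7, (3,4) g=1 f=7, (5,2) g=3 f=5, (5,4) g=1 f=5]
step 2: expand (5,2) (f=5, h=2) → closed; open now [(3,3) g=2 f=7, (3,4) g=1 f=7, (5,1) g=4 f=5, (5,4) g=1 f=5, (6,2) g=4 f=7]

order=[(5,3) → (5,2)]; open=[(3,3) g=2 f=7, (3,4) g=1 f=7, (5,1) g=4 f=5, (5,4) g=1 f=5, (6,2) g=4 f=7]; closed=[(4,3), (4,4), (5,2), (5,3)]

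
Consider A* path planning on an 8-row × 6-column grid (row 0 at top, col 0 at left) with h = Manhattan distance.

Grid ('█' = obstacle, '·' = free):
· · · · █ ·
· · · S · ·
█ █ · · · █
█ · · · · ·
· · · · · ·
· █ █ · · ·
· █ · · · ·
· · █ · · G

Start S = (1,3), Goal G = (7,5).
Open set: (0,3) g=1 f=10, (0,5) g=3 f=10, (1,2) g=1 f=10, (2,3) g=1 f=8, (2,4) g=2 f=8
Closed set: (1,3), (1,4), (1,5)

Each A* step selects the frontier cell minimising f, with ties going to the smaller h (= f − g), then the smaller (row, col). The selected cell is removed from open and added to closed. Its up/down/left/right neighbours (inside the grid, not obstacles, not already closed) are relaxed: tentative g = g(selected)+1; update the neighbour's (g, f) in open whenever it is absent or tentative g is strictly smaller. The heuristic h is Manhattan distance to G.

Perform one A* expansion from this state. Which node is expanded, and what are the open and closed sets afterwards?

expanded=(2,4); open=[(0,3) g=1 f=10, (0,5) g=3 f=10, (1,2) g=1 f=10, (2,3) g=1 f=8, (3,4) g=3 f=8]; closed=[(1,3), (1,4), (1,5), (2,4)]

step 1: expand (2,4) (f=8, h=6) → closed; open now [(0,3) g=1 f=10, (0,5) g=3 f=10, (1,2) g=1 f=10, (2,3) g=1 f=8, (3,4) g=3 f=8]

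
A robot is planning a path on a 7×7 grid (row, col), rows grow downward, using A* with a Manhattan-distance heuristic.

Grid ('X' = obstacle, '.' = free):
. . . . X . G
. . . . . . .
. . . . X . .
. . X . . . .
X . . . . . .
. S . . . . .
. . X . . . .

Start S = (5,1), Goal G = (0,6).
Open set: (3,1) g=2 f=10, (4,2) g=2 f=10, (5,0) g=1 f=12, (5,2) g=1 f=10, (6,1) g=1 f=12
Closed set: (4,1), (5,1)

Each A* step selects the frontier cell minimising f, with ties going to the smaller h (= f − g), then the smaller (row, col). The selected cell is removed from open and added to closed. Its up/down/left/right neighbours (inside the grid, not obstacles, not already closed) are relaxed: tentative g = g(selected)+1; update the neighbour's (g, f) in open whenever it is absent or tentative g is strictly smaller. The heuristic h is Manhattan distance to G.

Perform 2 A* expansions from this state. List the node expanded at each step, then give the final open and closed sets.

step 1: expand (3,1) (f=10, h=8) → closed; open now [(2,1) g=3 f=10, (3,0) g=3 f=12, (4,2) g=2 f=10, (5,0) g=1 f=12, (5,2) g=1 f=10, (6,1) g=1 f=12]
step 2: expand (2,1) (f=10, h=7) → closed; open now [(1,1) g=4 f=10, (2,0) g=4 f=12, (2,2) g=4 f=10, (3,0) g=3 f=12, (4,2) g=2 f=10, (5,0) g=1 f=12, (5,2) g=1 f=10, (6,1) g=1 f=12]

order=[(3,1) → (2,1)]; open=[(1,1) g=4 f=10, (2,0) g=4 f=12, (2,2) g=4 f=10, (3,0) g=3 f=12, (4,2) g=2 f=10, (5,0) g=1 f=12, (5,2) g=1 f=10, (6,1) g=1 f=12]; closed=[(2,1), (3,1), (4,1), (5,1)]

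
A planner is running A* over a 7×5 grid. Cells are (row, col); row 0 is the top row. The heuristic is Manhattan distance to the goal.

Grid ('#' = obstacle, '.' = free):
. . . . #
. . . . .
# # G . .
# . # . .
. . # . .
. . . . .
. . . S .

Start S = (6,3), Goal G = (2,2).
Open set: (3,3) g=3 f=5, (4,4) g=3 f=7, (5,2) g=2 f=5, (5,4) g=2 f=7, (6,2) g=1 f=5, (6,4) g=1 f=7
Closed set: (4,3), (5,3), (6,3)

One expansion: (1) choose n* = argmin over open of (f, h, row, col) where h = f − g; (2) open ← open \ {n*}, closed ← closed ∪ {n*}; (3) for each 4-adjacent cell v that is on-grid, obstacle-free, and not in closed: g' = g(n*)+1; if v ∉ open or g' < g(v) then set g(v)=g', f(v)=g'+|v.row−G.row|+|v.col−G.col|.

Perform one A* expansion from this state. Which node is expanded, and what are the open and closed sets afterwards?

expanded=(3,3); open=[(2,3) g=4 f=5, (3,4) g=4 f=7, (4,4) g=3 f=7, (5,2) g=2 f=5, (5,4) g=2 f=7, (6,2) g=1 f=5, (6,4) g=1 f=7]; closed=[(3,3), (4,3), (5,3), (6,3)]

step 1: expand (3,3) (f=5, h=2) → closed; open now [(2,3) g=4 f=5, (3,4) g=4 f=7, (4,4) g=3 f=7, (5,2) g=2 f=5, (5,4) g=2 f=7, (6,2) g=1 f=5, (6,4) g=1 f=7]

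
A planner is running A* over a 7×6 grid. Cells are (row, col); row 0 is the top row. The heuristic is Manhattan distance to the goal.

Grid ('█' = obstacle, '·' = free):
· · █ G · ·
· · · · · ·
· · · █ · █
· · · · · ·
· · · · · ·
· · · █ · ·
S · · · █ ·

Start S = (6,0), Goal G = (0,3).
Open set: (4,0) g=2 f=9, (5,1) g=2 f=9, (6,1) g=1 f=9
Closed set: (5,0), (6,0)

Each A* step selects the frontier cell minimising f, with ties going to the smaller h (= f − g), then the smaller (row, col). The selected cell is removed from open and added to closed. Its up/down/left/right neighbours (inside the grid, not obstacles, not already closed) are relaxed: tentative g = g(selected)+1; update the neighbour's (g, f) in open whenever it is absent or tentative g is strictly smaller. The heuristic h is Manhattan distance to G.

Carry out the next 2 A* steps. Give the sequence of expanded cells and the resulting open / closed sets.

step 1: expand (4,0) (f=9, h=7) → closed; open now [(3,0) g=3 f=9, (4,1) g=3 f=9, (5,1) g=2 f=9, (6,1) g=1 f=9]
step 2: expand (3,0) (f=9, h=6) → closed; open now [(2,0) g=4 f=9, (3,1) g=4 f=9, (4,1) g=3 f=9, (5,1) g=2 f=9, (6,1) g=1 f=9]

order=[(4,0) → (3,0)]; open=[(2,0) g=4 f=9, (3,1) g=4 f=9, (4,1) g=3 f=9, (5,1) g=2 f=9, (6,1) g=1 f=9]; closed=[(3,0), (4,0), (5,0), (6,0)]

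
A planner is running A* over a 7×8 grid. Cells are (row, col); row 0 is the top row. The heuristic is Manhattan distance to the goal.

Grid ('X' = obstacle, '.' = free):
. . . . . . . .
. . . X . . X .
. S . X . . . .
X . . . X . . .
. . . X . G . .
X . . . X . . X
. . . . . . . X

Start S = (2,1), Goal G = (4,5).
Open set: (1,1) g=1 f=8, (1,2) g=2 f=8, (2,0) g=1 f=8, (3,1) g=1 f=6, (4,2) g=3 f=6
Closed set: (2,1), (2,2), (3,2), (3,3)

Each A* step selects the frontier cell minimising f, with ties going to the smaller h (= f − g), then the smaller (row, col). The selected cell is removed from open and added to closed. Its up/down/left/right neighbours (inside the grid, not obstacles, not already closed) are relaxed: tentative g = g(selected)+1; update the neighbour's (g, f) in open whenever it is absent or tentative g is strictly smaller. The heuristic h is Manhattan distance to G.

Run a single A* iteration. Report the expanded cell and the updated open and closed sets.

expanded=(4,2); open=[(1,1) g=1 f=8, (1,2) g=2 f=8, (2,0) g=1 f=8, (3,1) g=1 f=6, (4,1) g=4 f=8, (5,2) g=4 f=8]; closed=[(2,1), (2,2), (3,2), (3,3), (4,2)]

step 1: expand (4,2) (f=6, h=3) → closed; open now [(1,1) g=1 f=8, (1,2) g=2 f=8, (2,0) g=1 f=8, (3,1) g=1 f=6, (4,1) g=4 f=8, (5,2) g=4 f=8]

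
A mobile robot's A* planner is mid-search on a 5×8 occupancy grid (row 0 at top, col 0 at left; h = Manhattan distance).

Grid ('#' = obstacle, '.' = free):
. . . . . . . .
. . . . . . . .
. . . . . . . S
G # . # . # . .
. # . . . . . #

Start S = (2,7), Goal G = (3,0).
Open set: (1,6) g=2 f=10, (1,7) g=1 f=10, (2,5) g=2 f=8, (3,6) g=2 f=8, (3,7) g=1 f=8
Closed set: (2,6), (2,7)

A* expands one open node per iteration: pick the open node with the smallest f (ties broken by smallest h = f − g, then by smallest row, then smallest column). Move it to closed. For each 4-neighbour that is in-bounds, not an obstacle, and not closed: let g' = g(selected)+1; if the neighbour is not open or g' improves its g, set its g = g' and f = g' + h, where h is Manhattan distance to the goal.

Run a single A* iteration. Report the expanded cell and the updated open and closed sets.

step 1: expand (2,5) (f=8, h=6) → closed; open now [(1,5) g=3 f=10, (1,6) g=2 f=10, (1,7) g=1 f=10, (2,4) g=3 f=8, (3,6) g=2 f=8, (3,7) g=1 f=8]

expanded=(2,5); open=[(1,5) g=3 f=10, (1,6) g=2 f=10, (1,7) g=1 f=10, (2,4) g=3 f=8, (3,6) g=2 f=8, (3,7) g=1 f=8]; closed=[(2,5), (2,6), (2,7)]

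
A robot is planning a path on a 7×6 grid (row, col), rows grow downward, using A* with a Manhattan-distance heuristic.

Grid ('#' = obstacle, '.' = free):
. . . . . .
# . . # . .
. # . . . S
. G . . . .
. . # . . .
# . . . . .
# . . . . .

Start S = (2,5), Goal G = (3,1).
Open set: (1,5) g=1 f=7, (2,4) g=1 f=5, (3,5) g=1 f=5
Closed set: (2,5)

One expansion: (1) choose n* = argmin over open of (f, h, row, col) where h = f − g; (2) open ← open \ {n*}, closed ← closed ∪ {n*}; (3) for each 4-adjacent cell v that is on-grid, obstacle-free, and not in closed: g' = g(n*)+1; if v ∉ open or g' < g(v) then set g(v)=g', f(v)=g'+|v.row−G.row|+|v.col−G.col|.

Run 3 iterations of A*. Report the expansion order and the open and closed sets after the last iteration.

order=[(2,4) → (2,3) → (2,2)]; open=[(1,2) g=4 f=7, (1,4) g=2 f=7, (1,5) g=1 f=7, (3,2) g=4 f=5, (3,3) g=3 f=5, (3,4) g=2 f=5, (3,5) g=1 f=5]; closed=[(2,2), (2,3), (2,4), (2,5)]

step 1: expand (2,4) (f=5, h=4) → closed; open now [(1,4) g=2 f=7, (1,5) g=1 f=7, (2,3) g=2 f=5, (3,4) g=2 f=5, (3,5) g=1 f=5]
step 2: expand (2,3) (f=5, h=3) → closed; open now [(1,4) g=2 f=7, (1,5) g=1 f=7, (2,2) g=3 f=5, (3,3) g=3 f=5, (3,4) g=2 f=5, (3,5) g=1 f=5]
step 3: expand (2,2) (f=5, h=2) → closed; open now [(1,2) g=4 f=7, (1,4) g=2 f=7, (1,5) g=1 f=7, (3,2) g=4 f=5, (3,3) g=3 f=5, (3,4) g=2 f=5, (3,5) g=1 f=5]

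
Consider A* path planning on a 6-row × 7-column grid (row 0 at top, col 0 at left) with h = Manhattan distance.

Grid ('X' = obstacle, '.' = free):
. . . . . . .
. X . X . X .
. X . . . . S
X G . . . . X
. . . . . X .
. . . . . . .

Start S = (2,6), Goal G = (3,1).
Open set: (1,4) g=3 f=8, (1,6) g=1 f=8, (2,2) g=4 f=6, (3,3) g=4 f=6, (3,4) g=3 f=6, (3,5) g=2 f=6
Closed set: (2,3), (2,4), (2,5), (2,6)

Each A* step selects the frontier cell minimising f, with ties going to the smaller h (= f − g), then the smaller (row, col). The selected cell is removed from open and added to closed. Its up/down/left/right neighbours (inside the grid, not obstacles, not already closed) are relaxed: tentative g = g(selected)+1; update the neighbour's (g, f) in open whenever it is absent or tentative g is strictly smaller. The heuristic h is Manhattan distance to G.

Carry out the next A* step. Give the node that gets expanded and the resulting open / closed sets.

expanded=(2,2); open=[(1,2) g=5 f=8, (1,4) g=3 f=8, (1,6) g=1 f=8, (3,2) g=5 f=6, (3,3) g=4 f=6, (3,4) g=3 f=6, (3,5) g=2 f=6]; closed=[(2,2), (2,3), (2,4), (2,5), (2,6)]

step 1: expand (2,2) (f=6, h=2) → closed; open now [(1,2) g=5 f=8, (1,4) g=3 f=8, (1,6) g=1 f=8, (3,2) g=5 f=6, (3,3) g=4 f=6, (3,4) g=3 f=6, (3,5) g=2 f=6]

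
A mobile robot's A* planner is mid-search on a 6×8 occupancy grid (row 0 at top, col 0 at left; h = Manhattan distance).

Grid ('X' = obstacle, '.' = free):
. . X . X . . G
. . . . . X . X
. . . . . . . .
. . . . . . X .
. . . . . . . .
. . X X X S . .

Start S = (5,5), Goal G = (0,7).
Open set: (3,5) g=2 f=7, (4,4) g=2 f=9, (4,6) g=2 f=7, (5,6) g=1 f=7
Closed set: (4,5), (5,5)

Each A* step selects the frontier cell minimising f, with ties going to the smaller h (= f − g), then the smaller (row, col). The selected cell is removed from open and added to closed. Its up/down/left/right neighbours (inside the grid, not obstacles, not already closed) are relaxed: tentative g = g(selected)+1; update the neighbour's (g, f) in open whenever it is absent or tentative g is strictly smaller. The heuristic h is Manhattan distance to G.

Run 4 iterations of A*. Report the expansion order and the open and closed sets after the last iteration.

step 1: expand (3,5) (f=7, h=5) → closed; open now [(2,5) g=3 f=7, (3,4) g=3 f=9, (4,4) g=2 f=9, (4,6) g=2 f=7, (5,6) g=1 f=7]
step 2: expand (2,5) (f=7, h=4) → closed; open now [(2,4) g=4 f=9, (2,6) g=4 f=7, (3,4) g=3 f=9, (4,4) g=2 f=9, (4,6) g=2 f=7, (5,6) g=1 f=7]
step 3: expand (2,6) (f=7, h=3) → closed; open now [(1,6) g=5 f=7, (2,4) g=4 f=9, (2,7) g=5 f=7, (3,4) g=3 f=9, (4,4) g=2 f=9, (4,6) g=2 f=7, (5,6) g=1 f=7]
step 4: expand (1,6) (f=7, h=2) → closed; open now [(0,6) g=6 f=7, (2,4) g=4 f=9, (2,7) g=5 f=7, (3,4) g=3 f=9, (4,4) g=2 f=9, (4,6) g=2 f=7, (5,6) g=1 f=7]

order=[(3,5) → (2,5) → (2,6) → (1,6)]; open=[(0,6) g=6 f=7, (2,4) g=4 f=9, (2,7) g=5 f=7, (3,4) g=3 f=9, (4,4) g=2 f=9, (4,6) g=2 f=7, (5,6) g=1 f=7]; closed=[(1,6), (2,5), (2,6), (3,5), (4,5), (5,5)]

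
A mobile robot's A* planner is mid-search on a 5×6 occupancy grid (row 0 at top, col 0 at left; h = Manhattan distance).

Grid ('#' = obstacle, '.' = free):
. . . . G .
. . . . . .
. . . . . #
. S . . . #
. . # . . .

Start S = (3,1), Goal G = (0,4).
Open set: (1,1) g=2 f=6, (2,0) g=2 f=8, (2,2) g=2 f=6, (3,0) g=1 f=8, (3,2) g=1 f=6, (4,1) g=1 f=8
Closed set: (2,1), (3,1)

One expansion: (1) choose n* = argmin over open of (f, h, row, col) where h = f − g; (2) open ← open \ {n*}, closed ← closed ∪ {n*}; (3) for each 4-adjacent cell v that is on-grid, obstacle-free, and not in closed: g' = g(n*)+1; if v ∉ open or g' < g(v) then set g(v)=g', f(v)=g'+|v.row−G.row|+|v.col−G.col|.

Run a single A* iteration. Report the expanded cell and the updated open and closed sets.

expanded=(1,1); open=[(0,1) g=3 f=6, (1,0) g=3 f=8, (1,2) g=3 f=6, (2,0) g=2 f=8, (2,2) g=2 f=6, (3,0) g=1 f=8, (3,2) g=1 f=6, (4,1) g=1 f=8]; closed=[(1,1), (2,1), (3,1)]

step 1: expand (1,1) (f=6, h=4) → closed; open now [(0,1) g=3 f=6, (1,0) g=3 f=8, (1,2) g=3 f=6, (2,0) g=2 f=8, (2,2) g=2 f=6, (3,0) g=1 f=8, (3,2) g=1 f=6, (4,1) g=1 f=8]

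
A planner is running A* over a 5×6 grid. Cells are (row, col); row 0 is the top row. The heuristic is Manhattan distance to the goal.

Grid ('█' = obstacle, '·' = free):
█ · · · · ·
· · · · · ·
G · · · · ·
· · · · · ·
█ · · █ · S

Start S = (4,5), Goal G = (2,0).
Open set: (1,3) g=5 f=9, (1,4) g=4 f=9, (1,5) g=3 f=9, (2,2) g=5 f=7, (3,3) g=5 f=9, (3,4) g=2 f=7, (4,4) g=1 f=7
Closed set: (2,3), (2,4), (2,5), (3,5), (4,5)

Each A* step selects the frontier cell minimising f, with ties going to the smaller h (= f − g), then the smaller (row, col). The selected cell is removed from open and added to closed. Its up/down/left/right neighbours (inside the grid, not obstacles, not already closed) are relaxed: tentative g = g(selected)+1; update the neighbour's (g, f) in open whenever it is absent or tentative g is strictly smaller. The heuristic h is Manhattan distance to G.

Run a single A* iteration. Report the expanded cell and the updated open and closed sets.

expanded=(2,2); open=[(1,2) g=6 f=9, (1,3) g=5 f=9, (1,4) g=4 f=9, (1,5) g=3 f=9, (2,1) g=6 f=7, (3,2) g=6 f=9, (3,3) g=5 f=9, (3,4) g=2 f=7, (4,4) g=1 f=7]; closed=[(2,2), (2,3), (2,4), (2,5), (3,5), (4,5)]

step 1: expand (2,2) (f=7, h=2) → closed; open now [(1,2) g=6 f=9, (1,3) g=5 f=9, (1,4) g=4 f=9, (1,5) g=3 f=9, (2,1) g=6 f=7, (3,2) g=6 f=9, (3,3) g=5 f=9, (3,4) g=2 f=7, (4,4) g=1 f=7]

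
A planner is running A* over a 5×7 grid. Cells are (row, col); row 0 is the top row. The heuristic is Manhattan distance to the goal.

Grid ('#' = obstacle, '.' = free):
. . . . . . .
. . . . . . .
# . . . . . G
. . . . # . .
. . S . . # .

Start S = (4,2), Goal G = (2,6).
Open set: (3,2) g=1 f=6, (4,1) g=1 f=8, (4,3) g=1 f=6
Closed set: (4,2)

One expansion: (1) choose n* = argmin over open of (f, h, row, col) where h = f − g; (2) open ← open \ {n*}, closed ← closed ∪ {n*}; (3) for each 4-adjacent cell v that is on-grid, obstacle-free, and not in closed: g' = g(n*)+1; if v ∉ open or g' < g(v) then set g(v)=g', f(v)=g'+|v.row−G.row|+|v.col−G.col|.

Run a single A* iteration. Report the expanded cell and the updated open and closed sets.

step 1: expand (3,2) (f=6, h=5) → closed; open now [(2,2) g=2 f=6, (3,1) g=2 f=8, (3,3) g=2 f=6, (4,1) g=1 f=8, (4,3) g=1 f=6]

expanded=(3,2); open=[(2,2) g=2 f=6, (3,1) g=2 f=8, (3,3) g=2 f=6, (4,1) g=1 f=8, (4,3) g=1 f=6]; closed=[(3,2), (4,2)]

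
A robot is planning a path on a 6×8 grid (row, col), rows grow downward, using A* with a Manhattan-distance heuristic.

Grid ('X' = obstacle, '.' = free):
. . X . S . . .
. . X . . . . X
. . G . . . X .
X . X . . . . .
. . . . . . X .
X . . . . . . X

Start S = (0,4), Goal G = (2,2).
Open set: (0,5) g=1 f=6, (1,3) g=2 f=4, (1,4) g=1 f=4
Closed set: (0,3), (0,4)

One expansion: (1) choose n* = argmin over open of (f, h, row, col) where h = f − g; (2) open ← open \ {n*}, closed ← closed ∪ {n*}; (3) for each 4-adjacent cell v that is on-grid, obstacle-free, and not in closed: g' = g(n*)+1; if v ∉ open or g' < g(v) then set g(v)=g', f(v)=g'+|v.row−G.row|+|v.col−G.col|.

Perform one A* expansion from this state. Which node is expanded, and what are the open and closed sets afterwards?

step 1: expand (1,3) (f=4, h=2) → closed; open now [(0,5) g=1 f=6, (1,4) g=1 f=4, (2,3) g=3 f=4]

expanded=(1,3); open=[(0,5) g=1 f=6, (1,4) g=1 f=4, (2,3) g=3 f=4]; closed=[(0,3), (0,4), (1,3)]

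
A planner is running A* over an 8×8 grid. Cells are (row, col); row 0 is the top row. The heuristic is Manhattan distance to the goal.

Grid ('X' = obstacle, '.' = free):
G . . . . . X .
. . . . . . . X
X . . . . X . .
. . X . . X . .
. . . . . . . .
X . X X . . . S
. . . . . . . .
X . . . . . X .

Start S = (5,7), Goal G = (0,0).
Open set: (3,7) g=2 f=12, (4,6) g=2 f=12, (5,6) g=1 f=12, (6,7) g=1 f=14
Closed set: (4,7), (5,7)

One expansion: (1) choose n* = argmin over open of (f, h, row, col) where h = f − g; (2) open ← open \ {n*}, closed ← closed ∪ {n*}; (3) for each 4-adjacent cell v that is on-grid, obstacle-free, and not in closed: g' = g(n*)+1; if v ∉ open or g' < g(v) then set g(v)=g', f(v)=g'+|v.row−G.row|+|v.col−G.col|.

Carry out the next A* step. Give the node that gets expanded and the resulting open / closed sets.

expanded=(3,7); open=[(2,7) g=3 f=12, (3,6) g=3 f=12, (4,6) g=2 f=12, (5,6) g=1 f=12, (6,7) g=1 f=14]; closed=[(3,7), (4,7), (5,7)]

step 1: expand (3,7) (f=12, h=10) → closed; open now [(2,7) g=3 f=12, (3,6) g=3 f=12, (4,6) g=2 f=12, (5,6) g=1 f=12, (6,7) g=1 f=14]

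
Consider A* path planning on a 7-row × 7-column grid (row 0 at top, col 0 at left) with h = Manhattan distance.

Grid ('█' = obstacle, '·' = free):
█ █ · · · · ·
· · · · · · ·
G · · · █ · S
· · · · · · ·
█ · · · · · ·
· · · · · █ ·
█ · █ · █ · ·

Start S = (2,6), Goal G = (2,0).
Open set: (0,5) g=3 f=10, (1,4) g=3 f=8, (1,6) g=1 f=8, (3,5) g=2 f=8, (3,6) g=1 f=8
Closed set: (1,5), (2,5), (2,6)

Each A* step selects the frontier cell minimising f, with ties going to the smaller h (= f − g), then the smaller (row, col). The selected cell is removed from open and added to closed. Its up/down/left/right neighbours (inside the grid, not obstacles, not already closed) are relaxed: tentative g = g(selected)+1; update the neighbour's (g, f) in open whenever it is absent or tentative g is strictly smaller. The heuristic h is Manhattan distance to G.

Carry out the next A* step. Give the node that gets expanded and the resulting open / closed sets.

expanded=(1,4); open=[(0,4) g=4 f=10, (0,5) g=3 f=10, (1,3) g=4 f=8, (1,6) g=1 f=8, (3,5) g=2 f=8, (3,6) g=1 f=8]; closed=[(1,4), (1,5), (2,5), (2,6)]

step 1: expand (1,4) (f=8, h=5) → closed; open now [(0,4) g=4 f=10, (0,5) g=3 f=10, (1,3) g=4 f=8, (1,6) g=1 f=8, (3,5) g=2 f=8, (3,6) g=1 f=8]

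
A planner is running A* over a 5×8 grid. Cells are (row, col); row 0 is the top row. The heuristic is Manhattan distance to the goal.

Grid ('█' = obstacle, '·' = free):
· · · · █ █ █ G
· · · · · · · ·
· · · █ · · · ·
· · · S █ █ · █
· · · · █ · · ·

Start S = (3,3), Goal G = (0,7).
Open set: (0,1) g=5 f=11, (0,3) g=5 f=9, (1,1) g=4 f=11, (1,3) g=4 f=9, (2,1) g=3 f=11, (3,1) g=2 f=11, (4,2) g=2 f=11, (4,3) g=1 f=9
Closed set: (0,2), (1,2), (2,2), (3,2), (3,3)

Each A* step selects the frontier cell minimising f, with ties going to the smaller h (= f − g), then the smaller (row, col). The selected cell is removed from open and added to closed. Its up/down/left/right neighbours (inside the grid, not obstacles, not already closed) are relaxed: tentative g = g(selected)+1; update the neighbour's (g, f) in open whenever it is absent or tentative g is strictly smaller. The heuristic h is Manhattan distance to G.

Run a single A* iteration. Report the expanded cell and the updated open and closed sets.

step 1: expand (0,3) (f=9, h=4) → closed; open now [(0,1) g=5 f=11, (1,1) g=4 f=11, (1,3) g=4 f=9, (2,1) g=3 f=11, (3,1) g=2 f=11, (4,2) g=2 f=11, (4,3) g=1 f=9]

expanded=(0,3); open=[(0,1) g=5 f=11, (1,1) g=4 f=11, (1,3) g=4 f=9, (2,1) g=3 f=11, (3,1) g=2 f=11, (4,2) g=2 f=11, (4,3) g=1 f=9]; closed=[(0,2), (0,3), (1,2), (2,2), (3,2), (3,3)]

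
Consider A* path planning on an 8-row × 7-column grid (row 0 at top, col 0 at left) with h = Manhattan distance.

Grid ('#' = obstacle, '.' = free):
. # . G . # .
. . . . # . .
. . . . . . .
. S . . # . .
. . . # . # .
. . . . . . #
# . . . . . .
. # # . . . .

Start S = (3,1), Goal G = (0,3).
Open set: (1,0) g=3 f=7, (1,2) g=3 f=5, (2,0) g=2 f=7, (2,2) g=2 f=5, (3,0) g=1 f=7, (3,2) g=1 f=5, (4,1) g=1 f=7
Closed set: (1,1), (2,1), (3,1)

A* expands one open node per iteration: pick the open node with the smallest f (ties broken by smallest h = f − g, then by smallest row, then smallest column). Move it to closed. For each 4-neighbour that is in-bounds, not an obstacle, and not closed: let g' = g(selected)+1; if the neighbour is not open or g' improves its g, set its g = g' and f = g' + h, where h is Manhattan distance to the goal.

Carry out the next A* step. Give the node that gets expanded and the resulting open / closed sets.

step 1: expand (1,2) (f=5, h=2) → closed; open now [(0,2) g=4 f=5, (1,0) g=3 f=7, (1,3) g=4 f=5, (2,0) g=2 f=7, (2,2) g=2 f=5, (3,0) g=1 f=7, (3,2) g=1 f=5, (4,1) g=1 f=7]

expanded=(1,2); open=[(0,2) g=4 f=5, (1,0) g=3 f=7, (1,3) g=4 f=5, (2,0) g=2 f=7, (2,2) g=2 f=5, (3,0) g=1 f=7, (3,2) g=1 f=5, (4,1) g=1 f=7]; closed=[(1,1), (1,2), (2,1), (3,1)]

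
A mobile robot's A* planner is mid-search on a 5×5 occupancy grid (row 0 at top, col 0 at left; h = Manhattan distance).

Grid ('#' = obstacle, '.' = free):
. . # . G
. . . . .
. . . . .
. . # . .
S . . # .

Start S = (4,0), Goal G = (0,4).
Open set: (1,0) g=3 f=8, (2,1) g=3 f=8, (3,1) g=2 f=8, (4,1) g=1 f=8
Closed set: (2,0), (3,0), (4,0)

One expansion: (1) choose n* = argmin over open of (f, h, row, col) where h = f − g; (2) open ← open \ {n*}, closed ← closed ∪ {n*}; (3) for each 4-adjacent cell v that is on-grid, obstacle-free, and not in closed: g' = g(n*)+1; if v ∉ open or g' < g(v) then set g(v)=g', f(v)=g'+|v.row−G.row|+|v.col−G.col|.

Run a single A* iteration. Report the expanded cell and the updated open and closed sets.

expanded=(1,0); open=[(0,0) g=4 f=8, (1,1) g=4 f=8, (2,1) g=3 f=8, (3,1) g=2 f=8, (4,1) g=1 f=8]; closed=[(1,0), (2,0), (3,0), (4,0)]

step 1: expand (1,0) (f=8, h=5) → closed; open now [(0,0) g=4 f=8, (1,1) g=4 f=8, (2,1) g=3 f=8, (3,1) g=2 f=8, (4,1) g=1 f=8]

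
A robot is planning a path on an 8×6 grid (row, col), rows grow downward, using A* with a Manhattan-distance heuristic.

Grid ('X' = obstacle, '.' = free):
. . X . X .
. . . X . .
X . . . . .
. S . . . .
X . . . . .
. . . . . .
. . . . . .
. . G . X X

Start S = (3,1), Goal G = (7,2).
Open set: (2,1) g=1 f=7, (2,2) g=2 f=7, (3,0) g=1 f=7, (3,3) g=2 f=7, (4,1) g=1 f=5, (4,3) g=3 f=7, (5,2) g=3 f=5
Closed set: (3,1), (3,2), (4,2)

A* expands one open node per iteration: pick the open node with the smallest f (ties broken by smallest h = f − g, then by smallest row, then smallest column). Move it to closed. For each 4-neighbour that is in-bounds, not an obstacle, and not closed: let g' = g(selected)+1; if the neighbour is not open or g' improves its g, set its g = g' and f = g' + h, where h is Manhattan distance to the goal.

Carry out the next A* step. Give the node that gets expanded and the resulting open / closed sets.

expanded=(5,2); open=[(2,1) g=1 f=7, (2,2) g=2 f=7, (3,0) g=1 f=7, (3,3) g=2 f=7, (4,1) g=1 f=5, (4,3) g=3 f=7, (5,1) g=4 f=7, (5,3) g=4 f=7, (6,2) g=4 f=5]; closed=[(3,1), (3,2), (4,2), (5,2)]

step 1: expand (5,2) (f=5, h=2) → closed; open now [(2,1) g=1 f=7, (2,2) g=2 f=7, (3,0) g=1 f=7, (3,3) g=2 f=7, (4,1) g=1 f=5, (4,3) g=3 f=7, (5,1) g=4 f=7, (5,3) g=4 f=7, (6,2) g=4 f=5]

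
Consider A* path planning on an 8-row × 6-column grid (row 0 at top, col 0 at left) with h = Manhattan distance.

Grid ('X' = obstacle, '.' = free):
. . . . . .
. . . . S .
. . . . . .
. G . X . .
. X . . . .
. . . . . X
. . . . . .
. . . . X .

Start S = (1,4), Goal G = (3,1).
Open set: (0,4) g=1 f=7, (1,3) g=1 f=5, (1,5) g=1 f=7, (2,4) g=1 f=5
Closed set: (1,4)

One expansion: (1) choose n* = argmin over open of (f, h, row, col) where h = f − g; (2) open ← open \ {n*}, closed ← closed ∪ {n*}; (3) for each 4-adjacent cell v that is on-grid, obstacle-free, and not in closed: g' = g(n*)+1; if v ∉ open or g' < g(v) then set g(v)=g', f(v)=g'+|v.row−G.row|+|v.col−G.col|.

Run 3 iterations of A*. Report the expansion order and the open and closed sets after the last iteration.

step 1: expand (1,3) (f=5, h=4) → closed; open now [(0,3) g=2 f=7, (0,4) g=1 f=7, (1,2) g=2 f=5, (1,5) g=1 f=7, (2,3) g=2 f=5, (2,4) g=1 f=5]
step 2: expand (1,2) (f=5, h=3) → closed; open now [(0,2) g=3 f=7, (0,3) g=2 f=7, (0,4) g=1 f=7, (1,1) g=3 f=5, (1,5) g=1 f=7, (2,2) g=3 f=5, (2,3) g=2 f=5, (2,4) g=1 f=5]
step 3: expand (1,1) (f=5, h=2) → closed; open now [(0,1) g=4 f=7, (0,2) g=3 f=7, (0,3) g=2 f=7, (0,4) g=1 f=7, (1,0) g=4 f=7, (1,5) g=1 f=7, (2,1) g=4 f=5, (2,2) g=3 f=5, (2,3) g=2 f=5, (2,4) g=1 f=5]

order=[(1,3) → (1,2) → (1,1)]; open=[(0,1) g=4 f=7, (0,2) g=3 f=7, (0,3) g=2 f=7, (0,4) g=1 f=7, (1,0) g=4 f=7, (1,5) g=1 f=7, (2,1) g=4 f=5, (2,2) g=3 f=5, (2,3) g=2 f=5, (2,4) g=1 f=5]; closed=[(1,1), (1,2), (1,3), (1,4)]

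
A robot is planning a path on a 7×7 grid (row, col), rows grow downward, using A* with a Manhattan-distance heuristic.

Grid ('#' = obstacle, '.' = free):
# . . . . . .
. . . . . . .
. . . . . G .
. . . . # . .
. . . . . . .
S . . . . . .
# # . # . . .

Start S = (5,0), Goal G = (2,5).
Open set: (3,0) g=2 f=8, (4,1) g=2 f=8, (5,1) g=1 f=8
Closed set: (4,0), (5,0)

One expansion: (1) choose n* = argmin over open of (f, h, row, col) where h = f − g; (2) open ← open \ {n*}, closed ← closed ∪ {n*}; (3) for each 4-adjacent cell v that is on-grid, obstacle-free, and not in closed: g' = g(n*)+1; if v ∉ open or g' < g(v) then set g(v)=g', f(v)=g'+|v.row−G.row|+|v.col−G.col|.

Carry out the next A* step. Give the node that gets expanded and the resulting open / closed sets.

step 1: expand (3,0) (f=8, h=6) → closed; open now [(2,0) g=3 f=8, (3,1) g=3 f=8, (4,1) g=2 f=8, (5,1) g=1 f=8]

expanded=(3,0); open=[(2,0) g=3 f=8, (3,1) g=3 f=8, (4,1) g=2 f=8, (5,1) g=1 f=8]; closed=[(3,0), (4,0), (5,0)]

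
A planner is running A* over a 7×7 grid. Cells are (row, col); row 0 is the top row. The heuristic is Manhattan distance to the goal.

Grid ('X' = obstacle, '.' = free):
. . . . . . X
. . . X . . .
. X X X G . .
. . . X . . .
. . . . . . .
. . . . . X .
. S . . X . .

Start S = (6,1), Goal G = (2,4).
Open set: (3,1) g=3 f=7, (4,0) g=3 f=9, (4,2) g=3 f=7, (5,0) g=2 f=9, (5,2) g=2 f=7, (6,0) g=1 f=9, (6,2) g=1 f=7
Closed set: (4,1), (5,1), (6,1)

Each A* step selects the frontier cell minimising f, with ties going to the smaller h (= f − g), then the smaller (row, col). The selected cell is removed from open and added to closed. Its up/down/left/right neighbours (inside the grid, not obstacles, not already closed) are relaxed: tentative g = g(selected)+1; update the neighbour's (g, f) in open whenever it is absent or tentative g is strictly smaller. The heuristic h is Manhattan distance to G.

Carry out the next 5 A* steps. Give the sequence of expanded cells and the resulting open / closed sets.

step 1: expand (3,1) (f=7, h=4) → closed; open now [(3,0) g=4 f=9, (3,2) g=4 f=7, (4,0) g=3 f=9, (4,2) g=3 f=7, (5,0) g=2 f=9, (5,2) g=2 f=7, (6,0) g=1 f=9, (6,2) g=1 f=7]
step 2: expand (3,2) (f=7, h=3) → closed; open now [(3,0) g=4 f=9, (4,0) g=3 f=9, (4,2) g=3 f=7, (5,0) g=2 f=9, (5,2) g=2 f=7, (6,0) g=1 f=9, (6,2) g=1 f=7]
step 3: expand (4,2) (f=7, h=4) → closed; open now [(3,0) g=4 f=9, (4,0) g=3 f=9, (4,3) g=4 f=7, (5,0) g=2 f=9, (5,2) g=2 f=7, (6,0) g=1 f=9, (6,2) g=1 f=7]
step 4: expand (4,3) (f=7, h=3) → closed; open now [(3,0) g=4 f=9, (4,0) g=3 f=9, (4,4) g=5 f=7, (5,0) g=2 f=9, (5,2) g=2 f=7, (5,3) g=5 f=9, (6,0) g=1 f=9, (6,2) g=1 f=7]
step 5: expand (4,4) (f=7, h=2) → closed; open now [(3,0) g=4 f=9, (3,4) g=6 f=7, (4,0) g=3 f=9, (4,5) g=6 f=9, (5,0) g=2 f=9, (5,2) g=2 f=7, (5,3) g=5 f=9, (5,4) g=6 f=9, (6,0) g=1 f=9, (6,2) g=1 f=7]

order=[(3,1) → (3,2) → (4,2) → (4,3) → (4,4)]; open=[(3,0) g=4 f=9, (3,4) g=6 f=7, (4,0) g=3 f=9, (4,5) g=6 f=9, (5,0) g=2 f=9, (5,2) g=2 f=7, (5,3) g=5 f=9, (5,4) g=6 f=9, (6,0) g=1 f=9, (6,2) g=1 f=7]; closed=[(3,1), (3,2), (4,1), (4,2), (4,3), (4,4), (5,1), (6,1)]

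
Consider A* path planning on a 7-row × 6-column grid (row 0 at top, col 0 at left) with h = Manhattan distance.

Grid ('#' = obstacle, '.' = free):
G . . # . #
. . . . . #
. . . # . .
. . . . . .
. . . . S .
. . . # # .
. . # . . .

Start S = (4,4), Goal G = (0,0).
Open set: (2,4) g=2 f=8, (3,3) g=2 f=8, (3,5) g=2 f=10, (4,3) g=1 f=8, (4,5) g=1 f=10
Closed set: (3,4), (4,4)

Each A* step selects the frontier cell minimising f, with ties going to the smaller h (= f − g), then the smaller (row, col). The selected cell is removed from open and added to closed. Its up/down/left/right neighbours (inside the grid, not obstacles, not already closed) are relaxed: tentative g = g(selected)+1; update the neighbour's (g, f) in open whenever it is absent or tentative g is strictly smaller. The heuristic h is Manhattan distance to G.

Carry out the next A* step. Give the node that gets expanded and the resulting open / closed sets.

expanded=(2,4); open=[(1,4) g=3 f=8, (2,5) g=3 f=10, (3,3) g=2 f=8, (3,5) g=2 f=10, (4,3) g=1 f=8, (4,5) g=1 f=10]; closed=[(2,4), (3,4), (4,4)]

step 1: expand (2,4) (f=8, h=6) → closed; open now [(1,4) g=3 f=8, (2,5) g=3 f=10, (3,3) g=2 f=8, (3,5) g=2 f=10, (4,3) g=1 f=8, (4,5) g=1 f=10]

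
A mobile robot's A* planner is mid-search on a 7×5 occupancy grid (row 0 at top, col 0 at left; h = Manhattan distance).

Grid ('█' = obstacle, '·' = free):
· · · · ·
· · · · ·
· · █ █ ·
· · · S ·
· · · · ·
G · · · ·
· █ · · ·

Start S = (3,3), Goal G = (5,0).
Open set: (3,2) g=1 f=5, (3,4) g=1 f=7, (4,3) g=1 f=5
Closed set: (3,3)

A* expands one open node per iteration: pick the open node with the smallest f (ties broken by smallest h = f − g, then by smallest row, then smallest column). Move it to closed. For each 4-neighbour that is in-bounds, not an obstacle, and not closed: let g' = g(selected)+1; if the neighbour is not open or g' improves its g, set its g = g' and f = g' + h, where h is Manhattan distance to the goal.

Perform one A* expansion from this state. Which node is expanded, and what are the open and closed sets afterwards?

step 1: expand (3,2) (f=5, h=4) → closed; open now [(3,1) g=2 f=5, (3,4) g=1 f=7, (4,2) g=2 f=5, (4,3) g=1 f=5]

expanded=(3,2); open=[(3,1) g=2 f=5, (3,4) g=1 f=7, (4,2) g=2 f=5, (4,3) g=1 f=5]; closed=[(3,2), (3,3)]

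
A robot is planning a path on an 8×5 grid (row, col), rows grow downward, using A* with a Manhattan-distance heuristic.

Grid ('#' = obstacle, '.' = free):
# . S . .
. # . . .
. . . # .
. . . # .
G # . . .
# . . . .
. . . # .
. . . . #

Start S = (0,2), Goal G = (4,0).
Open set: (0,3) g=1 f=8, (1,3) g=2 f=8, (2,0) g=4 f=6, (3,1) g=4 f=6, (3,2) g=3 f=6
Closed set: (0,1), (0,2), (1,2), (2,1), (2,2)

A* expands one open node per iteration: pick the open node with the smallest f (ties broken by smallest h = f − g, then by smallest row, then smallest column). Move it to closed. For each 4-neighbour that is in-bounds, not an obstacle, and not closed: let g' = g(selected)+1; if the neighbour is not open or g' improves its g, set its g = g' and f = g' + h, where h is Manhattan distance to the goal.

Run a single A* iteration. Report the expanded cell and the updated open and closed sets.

expanded=(2,0); open=[(0,3) g=1 f=8, (1,0) g=5 f=8, (1,3) g=2 f=8, (3,0) g=5 f=6, (3,1) g=4 f=6, (3,2) g=3 f=6]; closed=[(0,1), (0,2), (1,2), (2,0), (2,1), (2,2)]

step 1: expand (2,0) (f=6, h=2) → closed; open now [(0,3) g=1 f=8, (1,0) g=5 f=8, (1,3) g=2 f=8, (3,0) g=5 f=6, (3,1) g=4 f=6, (3,2) g=3 f=6]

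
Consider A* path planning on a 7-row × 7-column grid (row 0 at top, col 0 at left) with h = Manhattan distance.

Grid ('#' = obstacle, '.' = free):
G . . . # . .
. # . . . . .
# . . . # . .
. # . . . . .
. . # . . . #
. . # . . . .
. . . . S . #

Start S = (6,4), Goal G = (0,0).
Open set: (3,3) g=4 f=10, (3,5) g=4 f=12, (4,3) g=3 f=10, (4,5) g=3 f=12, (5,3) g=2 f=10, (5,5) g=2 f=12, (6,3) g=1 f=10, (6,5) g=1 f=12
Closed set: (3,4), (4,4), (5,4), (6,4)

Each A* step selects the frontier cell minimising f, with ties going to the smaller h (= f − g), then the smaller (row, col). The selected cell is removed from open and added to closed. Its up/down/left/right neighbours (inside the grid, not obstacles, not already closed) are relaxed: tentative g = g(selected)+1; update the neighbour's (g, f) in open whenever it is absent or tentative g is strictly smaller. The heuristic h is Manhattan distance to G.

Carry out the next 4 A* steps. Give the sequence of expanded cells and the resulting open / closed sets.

step 1: expand (3,3) (f=10, h=6) → closed; open now [(2,3) g=5 f=10, (3,2) g=5 f=10, (3,5) g=4 f=12, (4,3) g=3 f=10, (4,5) g=3 f=12, (5,3) g=2 f=10, (5,5) g=2 f=12, (6,3) g=1 f=10, (6,5) g=1 f=12]
step 2: expand (2,3) (f=10, h=5) → closed; open now [(1,3) g=6 f=10, (2,2) g=6 f=10, (3,2) g=5 f=10, (3,5) g=4 f=12, (4,3) g=3 f=10, (4,5) g=3 f=12, (5,3) g=2 f=10, (5,5) g=2 f=12, (6,3) g=1 f=10, (6,5) g=1 f=12]
step 3: expand (1,3) (f=10, h=4) → closed; open now [(0,3) g=7 f=10, (1,2) g=7 f=10, (1,4) g=7 f=12, (2,2) g=6 f=10, (3,2) g=5 f=10, (3,5) g=4 f=12, (4,3) g=3 f=10, (4,5) g=3 f=12, (5,3) g=2 f=10, (5,5) g=2 f=12, (6,3) g=1 f=10, (6,5) g=1 f=12]
step 4: expand (0,3) (f=10, h=3) → closed; open now [(0,2) g=8 f=10, (1,2) g=7 f=10, (1,4) g=7 f=12, (2,2) g=6 f=10, (3,2) g=5 f=10, (3,5) g=4 f=12, (4,3) g=3 f=10, (4,5) g=3 f=12, (5,3) g=2 f=10, (5,5) g=2 f=12, (6,3) g=1 f=10, (6,5) g=1 f=12]

order=[(3,3) → (2,3) → (1,3) → (0,3)]; open=[(0,2) g=8 f=10, (1,2) g=7 f=10, (1,4) g=7 f=12, (2,2) g=6 f=10, (3,2) g=5 f=10, (3,5) g=4 f=12, (4,3) g=3 f=10, (4,5) g=3 f=12, (5,3) g=2 f=10, (5,5) g=2 f=12, (6,3) g=1 f=10, (6,5) g=1 f=12]; closed=[(0,3), (1,3), (2,3), (3,3), (3,4), (4,4), (5,4), (6,4)]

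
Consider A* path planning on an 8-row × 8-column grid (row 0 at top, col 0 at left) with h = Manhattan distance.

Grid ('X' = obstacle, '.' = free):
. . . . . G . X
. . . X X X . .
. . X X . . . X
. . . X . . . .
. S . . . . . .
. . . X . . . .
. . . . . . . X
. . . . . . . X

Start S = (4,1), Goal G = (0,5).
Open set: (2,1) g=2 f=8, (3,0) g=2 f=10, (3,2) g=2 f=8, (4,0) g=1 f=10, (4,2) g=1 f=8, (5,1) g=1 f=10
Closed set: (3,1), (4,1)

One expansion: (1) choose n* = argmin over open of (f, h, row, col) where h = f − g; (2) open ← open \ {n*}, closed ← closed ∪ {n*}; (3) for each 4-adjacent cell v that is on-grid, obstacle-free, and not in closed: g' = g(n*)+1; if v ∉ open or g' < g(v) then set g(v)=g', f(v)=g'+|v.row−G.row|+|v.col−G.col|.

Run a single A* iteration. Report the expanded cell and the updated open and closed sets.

expanded=(2,1); open=[(1,1) g=3 f=8, (2,0) g=3 f=10, (3,0) g=2 f=10, (3,2) g=2 f=8, (4,0) g=1 f=10, (4,2) g=1 f=8, (5,1) g=1 f=10]; closed=[(2,1), (3,1), (4,1)]

step 1: expand (2,1) (f=8, h=6) → closed; open now [(1,1) g=3 f=8, (2,0) g=3 f=10, (3,0) g=2 f=10, (3,2) g=2 f=8, (4,0) g=1 f=10, (4,2) g=1 f=8, (5,1) g=1 f=10]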